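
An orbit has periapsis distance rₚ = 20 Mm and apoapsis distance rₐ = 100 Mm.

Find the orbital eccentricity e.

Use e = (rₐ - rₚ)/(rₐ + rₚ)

Convert to SI: rₚ = 20 Mm = 2e+07 m; rₐ = 100 Mm = 1e+08 m.
e = (rₐ − rₚ) / (rₐ + rₚ).
e = (1e+08 − 2e+07) / (1e+08 + 2e+07) = 8e+07 / 1.2e+08 ≈ 0.6667.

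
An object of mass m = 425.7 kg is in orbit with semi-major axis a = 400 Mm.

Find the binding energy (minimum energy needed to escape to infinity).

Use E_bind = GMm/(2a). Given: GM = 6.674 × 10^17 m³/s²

Convert to SI: a = 400 Mm = 4e+08 m.
Total orbital energy is E = −GMm/(2a); binding energy is E_bind = −E = GMm/(2a).
E_bind = 6.674e+17 · 425.7 / (2 · 4e+08) J ≈ 3.551e+11 J = 355.1 GJ.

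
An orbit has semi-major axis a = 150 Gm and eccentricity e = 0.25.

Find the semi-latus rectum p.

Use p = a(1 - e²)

Convert to SI: a = 150 Gm = 1.5e+11 m.
p = a (1 − e²).
p = 1.5e+11 · (1 − (0.25)²) = 1.5e+11 · 0.9375 ≈ 1.406e+11 m = 140.6 Gm.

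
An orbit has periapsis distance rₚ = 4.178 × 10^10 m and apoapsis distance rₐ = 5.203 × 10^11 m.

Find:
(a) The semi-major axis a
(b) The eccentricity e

(a) a = (rₚ + rₐ) / 2 = (4.178e+10 + 5.203e+11) / 2 ≈ 2.81e+11 m = 2.81 × 10^11 m.
(b) e = (rₐ − rₚ) / (rₐ + rₚ) = (5.203e+11 − 4.178e+10) / (5.203e+11 + 4.178e+10) ≈ 0.8513.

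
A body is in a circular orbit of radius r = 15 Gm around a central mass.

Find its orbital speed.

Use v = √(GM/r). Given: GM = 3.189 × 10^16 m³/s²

Convert to SI: r = 15 Gm = 1.5e+10 m.
For a circular orbit, gravity supplies the centripetal force, so v = √(GM / r).
v = √(3.189e+16 / 1.5e+10) m/s ≈ 1458 m/s = 1.458 km/s.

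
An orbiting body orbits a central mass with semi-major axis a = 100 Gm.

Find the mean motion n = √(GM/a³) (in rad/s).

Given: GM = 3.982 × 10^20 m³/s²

Convert to SI: a = 100 Gm = 1e+11 m.
n = √(GM / a³).
n = √(3.982e+20 / (1e+11)³) rad/s ≈ 6.31e-07 rad/s.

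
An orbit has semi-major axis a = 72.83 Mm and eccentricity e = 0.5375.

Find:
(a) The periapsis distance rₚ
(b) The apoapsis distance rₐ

Convert to SI: a = 72.83 Mm = 7.283e+07 m.
(a) rₚ = a(1 − e) = 7.283e+07 · (1 − 0.5375) = 7.283e+07 · 0.4625 ≈ 3.368e+07 m = 33.68 Mm.
(b) rₐ = a(1 + e) = 7.283e+07 · (1 + 0.5375) = 7.283e+07 · 1.5375 ≈ 1.12e+08 m = 112 Mm.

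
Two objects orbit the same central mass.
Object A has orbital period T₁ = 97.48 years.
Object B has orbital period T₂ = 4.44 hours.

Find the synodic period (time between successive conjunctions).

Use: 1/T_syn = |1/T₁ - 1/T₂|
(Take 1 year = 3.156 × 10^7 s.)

Convert to SI: T₁ = 97.48 years = 3.07647e+09 s; T₂ = 4.44 hours = 15984 s.
T_syn = |T₁ · T₂ / (T₁ − T₂)|.
T_syn = |3.07647e+09 · 15984 / (3.07647e+09 − 15984)| s ≈ 1.598e+04 s = 4.44 hours.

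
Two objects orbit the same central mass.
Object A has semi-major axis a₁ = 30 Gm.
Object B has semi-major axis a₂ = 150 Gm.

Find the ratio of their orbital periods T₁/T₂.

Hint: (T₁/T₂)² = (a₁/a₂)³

Convert to SI: a₁ = 30 Gm = 3e+10 m; a₂ = 150 Gm = 1.5e+11 m.
From Kepler's third law, (T₁/T₂)² = (a₁/a₂)³, so T₁/T₂ = (a₁/a₂)^(3/2).
a₁/a₂ = 3e+10 / 1.5e+11 = 0.2.
T₁/T₂ = (0.2)^(3/2) ≈ 0.08944.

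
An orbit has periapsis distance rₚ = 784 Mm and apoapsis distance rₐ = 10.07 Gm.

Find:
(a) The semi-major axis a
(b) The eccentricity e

Convert to SI: rₚ = 784 Mm = 7.84e+08 m; rₐ = 10.07 Gm = 1.007e+10 m.
(a) a = (rₚ + rₐ) / 2 = (7.84e+08 + 1.007e+10) / 2 ≈ 5.427e+09 m = 5.427 Gm.
(b) e = (rₐ − rₚ) / (rₐ + rₚ) = (1.007e+10 − 7.84e+08) / (1.007e+10 + 7.84e+08) ≈ 0.8555.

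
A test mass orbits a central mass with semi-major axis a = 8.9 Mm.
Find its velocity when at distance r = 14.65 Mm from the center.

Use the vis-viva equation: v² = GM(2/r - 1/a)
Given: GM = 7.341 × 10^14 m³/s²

Convert to SI: a = 8.9 Mm = 8.9e+06 m; r = 14.65 Mm = 1.465e+07 m.
Vis-viva: v = √(GM · (2/r − 1/a)).
2/r − 1/a = 2/1.465e+07 − 1/8.9e+06 = 2.41592e-08 m⁻¹.
v = √(7.341e+14 · 2.41592e-08) m/s ≈ 4211 m/s = 4.211 km/s.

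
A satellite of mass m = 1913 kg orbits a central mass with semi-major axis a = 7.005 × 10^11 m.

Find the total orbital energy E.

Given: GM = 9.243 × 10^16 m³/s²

E = −GMm / (2a).
E = −9.243e+16 · 1913 / (2 · 7.005e+11) J ≈ -1.262e+08 J = -126.2 MJ.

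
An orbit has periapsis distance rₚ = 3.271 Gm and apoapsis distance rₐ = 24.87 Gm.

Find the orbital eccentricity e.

Convert to SI: rₚ = 3.271 Gm = 3.271e+09 m; rₐ = 24.87 Gm = 2.487e+10 m.
e = (rₐ − rₚ) / (rₐ + rₚ).
e = (2.487e+10 − 3.271e+09) / (2.487e+10 + 3.271e+09) = 2.1599e+10 / 2.8141e+10 ≈ 0.7675.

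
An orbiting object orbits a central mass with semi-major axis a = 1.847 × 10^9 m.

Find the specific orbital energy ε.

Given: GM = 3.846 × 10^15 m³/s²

ε = −GM / (2a).
ε = −3.846e+15 / (2 · 1.847e+09) J/kg ≈ -1.041e+06 J/kg = -1.041 MJ/kg.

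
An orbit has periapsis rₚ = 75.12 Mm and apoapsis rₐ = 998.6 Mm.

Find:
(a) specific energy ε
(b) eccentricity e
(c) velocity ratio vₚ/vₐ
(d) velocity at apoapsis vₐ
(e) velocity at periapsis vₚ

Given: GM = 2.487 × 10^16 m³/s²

Convert to SI: rₚ = 75.12 Mm = 7.512e+07 m; rₐ = 998.6 Mm = 9.986e+08 m.
(a) With a = (rₚ + rₐ)/2 = 5.3686e+08 m, ε = −GM/(2a) = −2.487e+16/(2 · 5.3686e+08) J/kg ≈ -2.316e+07 J/kg
(b) e = (rₐ − rₚ)/(rₐ + rₚ) = (9.986e+08 − 7.512e+07)/(9.986e+08 + 7.512e+07) ≈ 0.8601
(c) Conservation of angular momentum (rₚvₚ = rₐvₐ) gives vₚ/vₐ = rₐ/rₚ = 9.986e+08/7.512e+07 ≈ 13.29
(d) With a = (rₚ + rₐ)/2 = 5.3686e+08 m, vₐ = √(GM (2/rₐ − 1/a)) = √(2.487e+16 · (2/9.986e+08 − 1/5.3686e+08)) m/s ≈ 1867 m/s
(e) With a = (rₚ + rₐ)/2 = 5.3686e+08 m, vₚ = √(GM (2/rₚ − 1/a)) = √(2.487e+16 · (2/7.512e+07 − 1/5.3686e+08)) m/s ≈ 2.482e+04 m/s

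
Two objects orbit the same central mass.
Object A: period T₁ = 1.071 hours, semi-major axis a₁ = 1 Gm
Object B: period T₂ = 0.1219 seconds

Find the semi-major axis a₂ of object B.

Convert to SI: T₁ = 1.071 hours = 3855.6 s; a₁ = 1 Gm = 1e+09 m.
Kepler's third law: (T₁/T₂)² = (a₁/a₂)³ ⇒ a₂ = a₁ · (T₂/T₁)^(2/3).
T₂/T₁ = 0.1219 / 3855.6 = 3.16164e-05.
a₂ = 1e+09 · (3.16164e-05)^(2/3) m ≈ 9.999e+05 m = 999.9 km.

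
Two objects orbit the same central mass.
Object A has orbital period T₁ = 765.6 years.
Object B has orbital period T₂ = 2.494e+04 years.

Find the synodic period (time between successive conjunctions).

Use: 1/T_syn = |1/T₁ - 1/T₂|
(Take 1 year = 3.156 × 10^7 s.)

Convert to SI: T₁ = 765.6 years = 2.41623e+10 s; T₂ = 2.494e+04 years = 7.87106e+11 s.
T_syn = |T₁ · T₂ / (T₁ − T₂)|.
T_syn = |2.41623e+10 · 7.87106e+11 / (2.41623e+10 − 7.87106e+11)| s ≈ 2.493e+10 s = 789.8 years.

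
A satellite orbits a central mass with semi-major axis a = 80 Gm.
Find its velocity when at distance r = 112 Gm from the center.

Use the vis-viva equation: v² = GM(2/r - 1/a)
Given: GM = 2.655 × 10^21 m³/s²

Convert to SI: a = 80 Gm = 8e+10 m; r = 112 Gm = 1.12e+11 m.
Vis-viva: v = √(GM · (2/r − 1/a)).
2/r − 1/a = 2/1.12e+11 − 1/8e+10 = 5.35714e-12 m⁻¹.
v = √(2.655e+21 · 5.35714e-12) m/s ≈ 1.193e+05 m/s = 119.3 km/s.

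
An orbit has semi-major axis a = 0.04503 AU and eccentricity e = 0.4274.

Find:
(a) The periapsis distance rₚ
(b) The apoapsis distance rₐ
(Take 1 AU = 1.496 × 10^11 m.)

Convert to SI: a = 0.04503 AU = 6.73649e+09 m.
(a) rₚ = a(1 − e) = 6.73649e+09 · (1 − 0.4274) = 6.73649e+09 · 0.5726 ≈ 3.857e+09 m = 0.02578 AU.
(b) rₐ = a(1 + e) = 6.73649e+09 · (1 + 0.4274) = 6.73649e+09 · 1.4274 ≈ 9.616e+09 m = 0.06428 AU.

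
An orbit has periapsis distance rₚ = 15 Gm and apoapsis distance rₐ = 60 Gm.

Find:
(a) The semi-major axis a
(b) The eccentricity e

Convert to SI: rₚ = 15 Gm = 1.5e+10 m; rₐ = 60 Gm = 6e+10 m.
(a) a = (rₚ + rₐ) / 2 = (1.5e+10 + 6e+10) / 2 ≈ 3.75e+10 m = 37.5 Gm.
(b) e = (rₐ − rₚ) / (rₐ + rₚ) = (6e+10 − 1.5e+10) / (6e+10 + 1.5e+10) ≈ 0.6.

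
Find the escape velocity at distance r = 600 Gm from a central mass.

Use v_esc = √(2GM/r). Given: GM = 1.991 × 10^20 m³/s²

Convert to SI: r = 600 Gm = 6e+11 m.
Escape velocity comes from setting total energy to zero: ½v² − GM/r = 0 ⇒ v_esc = √(2GM / r).
v_esc = √(2 · 1.991e+20 / 6e+11) m/s ≈ 2.576e+04 m/s = 25.76 km/s.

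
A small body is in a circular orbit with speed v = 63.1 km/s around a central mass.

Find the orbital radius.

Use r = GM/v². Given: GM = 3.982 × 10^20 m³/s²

Convert to SI: v = 63.1 km/s = 63100 m/s.
For a circular orbit, v² = GM / r, so r = GM / v².
r = 3.982e+20 / (63100)² m ≈ 1e+11 m = 100 Gm.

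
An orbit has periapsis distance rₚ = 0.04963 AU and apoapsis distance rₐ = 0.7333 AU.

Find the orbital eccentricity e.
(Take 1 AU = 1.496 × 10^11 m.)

Convert to SI: rₚ = 0.04963 AU = 7.42465e+09 m; rₐ = 0.7333 AU = 1.09702e+11 m.
e = (rₐ − rₚ) / (rₐ + rₚ).
e = (1.09702e+11 − 7.42465e+09) / (1.09702e+11 + 7.42465e+09) = 1.02277e+11 / 1.17126e+11 ≈ 0.8732.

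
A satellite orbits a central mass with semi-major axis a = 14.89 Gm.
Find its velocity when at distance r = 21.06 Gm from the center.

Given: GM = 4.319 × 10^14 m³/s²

Convert to SI: a = 14.89 Gm = 1.489e+10 m; r = 21.06 Gm = 2.106e+10 m.
Vis-viva: v = √(GM · (2/r − 1/a)).
2/r − 1/a = 2/2.106e+10 − 1/1.489e+10 = 2.78076e-11 m⁻¹.
v = √(4.319e+14 · 2.78076e-11) m/s ≈ 109.6 m/s = 109.6 m/s.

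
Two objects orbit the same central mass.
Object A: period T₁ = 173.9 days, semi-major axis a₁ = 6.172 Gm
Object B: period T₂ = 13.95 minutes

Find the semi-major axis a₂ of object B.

Convert to SI: T₁ = 173.9 days = 1.5025e+07 s; a₁ = 6.172 Gm = 6.172e+09 m; T₂ = 13.95 minutes = 837 s.
Kepler's third law: (T₁/T₂)² = (a₁/a₂)³ ⇒ a₂ = a₁ · (T₂/T₁)^(2/3).
T₂/T₁ = 837 / 1.5025e+07 = 5.57073e-05.
a₂ = 6.172e+09 · (5.57073e-05)^(2/3) m ≈ 9.003e+06 m = 9.003 Mm.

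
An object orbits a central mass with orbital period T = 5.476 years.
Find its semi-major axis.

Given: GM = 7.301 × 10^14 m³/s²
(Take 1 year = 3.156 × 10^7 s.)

Convert to SI: T = 5.476 years = 1.72823e+08 s.
Invert Kepler's third law: a = (GM · T² / (4π²))^(1/3).
Substituting T = 1.72823e+08 s and GM = 7.301e+14 m³/s²:
a = (7.301e+14 · (1.72823e+08)² / (4π²))^(1/3) m
a ≈ 8.205e+09 m = 8.205 Gm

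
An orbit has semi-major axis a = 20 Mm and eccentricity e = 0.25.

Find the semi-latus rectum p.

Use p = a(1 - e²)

Convert to SI: a = 20 Mm = 2e+07 m.
p = a (1 − e²).
p = 2e+07 · (1 − (0.25)²) = 2e+07 · 0.9375 ≈ 1.875e+07 m = 18.75 Mm.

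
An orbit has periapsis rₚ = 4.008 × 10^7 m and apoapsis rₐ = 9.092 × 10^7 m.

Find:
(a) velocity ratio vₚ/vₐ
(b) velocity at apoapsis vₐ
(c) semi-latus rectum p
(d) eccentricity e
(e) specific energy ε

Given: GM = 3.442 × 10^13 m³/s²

(a) Conservation of angular momentum (rₚvₚ = rₐvₐ) gives vₚ/vₐ = rₐ/rₚ = 9.092e+07/4.008e+07 ≈ 2.268
(b) With a = (rₚ + rₐ)/2 = 6.55e+07 m, vₐ = √(GM (2/rₐ − 1/a)) = √(3.442e+13 · (2/9.092e+07 − 1/6.55e+07)) m/s ≈ 481.3 m/s
(c) From a = (rₚ + rₐ)/2 = 6.55e+07 m and e = (rₐ − rₚ)/(rₐ + rₚ) = 0.388092, p = a(1 − e²) = 6.55e+07 · (1 − (0.388092)²) ≈ 5.563e+07 m
(d) e = (rₐ − rₚ)/(rₐ + rₚ) = (9.092e+07 − 4.008e+07)/(9.092e+07 + 4.008e+07) ≈ 0.3881
(e) With a = (rₚ + rₐ)/2 = 6.55e+07 m, ε = −GM/(2a) = −3.442e+13/(2 · 6.55e+07) J/kg ≈ -2.627e+05 J/kg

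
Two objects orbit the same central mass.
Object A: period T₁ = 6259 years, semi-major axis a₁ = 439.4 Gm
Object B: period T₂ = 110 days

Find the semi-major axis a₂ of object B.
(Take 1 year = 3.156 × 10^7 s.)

Convert to SI: T₁ = 6259 years = 1.97534e+11 s; a₁ = 439.4 Gm = 4.394e+11 m; T₂ = 110 days = 9.504e+06 s.
Kepler's third law: (T₁/T₂)² = (a₁/a₂)³ ⇒ a₂ = a₁ · (T₂/T₁)^(2/3).
T₂/T₁ = 9.504e+06 / 1.97534e+11 = 4.81132e-05.
a₂ = 4.394e+11 · (4.81132e-05)^(2/3) m ≈ 5.813e+08 m = 581.3 Mm.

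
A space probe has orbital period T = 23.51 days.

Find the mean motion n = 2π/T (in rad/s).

Convert to SI: T = 23.51 days = 2.03126e+06 s.
n = 2π / T.
n = 2π / 2.03126e+06 s ≈ 3.093e-06 rad/s.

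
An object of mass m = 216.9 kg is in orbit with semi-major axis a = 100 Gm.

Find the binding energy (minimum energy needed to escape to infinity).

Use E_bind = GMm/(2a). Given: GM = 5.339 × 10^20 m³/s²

Convert to SI: a = 100 Gm = 1e+11 m.
Total orbital energy is E = −GMm/(2a); binding energy is E_bind = −E = GMm/(2a).
E_bind = 5.339e+20 · 216.9 / (2 · 1e+11) J ≈ 5.79e+11 J = 579 GJ.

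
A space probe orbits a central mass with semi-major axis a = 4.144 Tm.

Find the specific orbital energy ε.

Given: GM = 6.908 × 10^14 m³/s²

Convert to SI: a = 4.144 Tm = 4.144e+12 m.
ε = −GM / (2a).
ε = −6.908e+14 / (2 · 4.144e+12) J/kg ≈ -83.35 J/kg = -83.35 J/kg.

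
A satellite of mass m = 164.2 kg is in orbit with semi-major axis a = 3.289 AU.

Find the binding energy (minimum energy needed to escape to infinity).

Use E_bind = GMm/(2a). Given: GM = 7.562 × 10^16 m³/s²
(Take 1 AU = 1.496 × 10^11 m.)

Convert to SI: a = 3.289 AU = 4.92034e+11 m.
Total orbital energy is E = −GMm/(2a); binding energy is E_bind = −E = GMm/(2a).
E_bind = 7.562e+16 · 164.2 / (2 · 4.92034e+11) J ≈ 1.262e+07 J = 12.62 MJ.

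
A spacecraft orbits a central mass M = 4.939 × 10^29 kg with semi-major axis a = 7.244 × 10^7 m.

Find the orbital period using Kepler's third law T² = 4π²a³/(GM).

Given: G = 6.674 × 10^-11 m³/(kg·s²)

GM = G · M = 6.674e-11 · 4.939e+29 = 3.29629e+19 m³/s².
Kepler's third law: T = 2π √(a³ / GM).
Substituting a = 7.244e+07 m and GM = 3.29629e+19 m³/s²:
T = 2π √((7.244e+07)³ / 3.29629e+19) s
T ≈ 674.7 s = 11.25 minutes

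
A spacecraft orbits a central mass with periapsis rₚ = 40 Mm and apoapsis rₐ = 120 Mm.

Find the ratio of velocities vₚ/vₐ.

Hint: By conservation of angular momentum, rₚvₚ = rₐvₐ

Convert to SI: rₚ = 40 Mm = 4e+07 m; rₐ = 120 Mm = 1.2e+08 m.
Conservation of angular momentum gives rₚvₚ = rₐvₐ, so vₚ/vₐ = rₐ/rₚ.
vₚ/vₐ = 1.2e+08 / 4e+07 ≈ 3.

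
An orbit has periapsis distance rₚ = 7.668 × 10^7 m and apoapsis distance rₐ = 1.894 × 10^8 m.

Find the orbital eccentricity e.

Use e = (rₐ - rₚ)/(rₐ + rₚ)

e = (rₐ − rₚ) / (rₐ + rₚ).
e = (1.894e+08 − 7.668e+07) / (1.894e+08 + 7.668e+07) = 1.1272e+08 / 2.6608e+08 ≈ 0.4236.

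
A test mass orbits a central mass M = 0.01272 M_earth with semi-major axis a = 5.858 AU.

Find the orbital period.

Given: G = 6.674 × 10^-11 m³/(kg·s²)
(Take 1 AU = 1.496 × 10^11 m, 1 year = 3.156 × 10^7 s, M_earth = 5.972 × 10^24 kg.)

Convert to SI: a = 5.858 AU = 8.76357e+11 m; M = 0.01272 M_earth = 7.59638e+22 kg.
GM = G · M = 6.674e-11 · 7.59638e+22 = 5.06983e+12 m³/s².
Kepler's third law: T = 2π √(a³ / GM).
Substituting a = 8.76357e+11 m and GM = 5.06983e+12 m³/s²:
T = 2π √((8.76357e+11)³ / 5.06983e+12) s
T ≈ 2.289e+12 s = 7.254e+04 years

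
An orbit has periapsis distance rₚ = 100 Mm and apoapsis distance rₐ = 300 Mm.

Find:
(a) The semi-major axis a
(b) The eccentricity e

Convert to SI: rₚ = 100 Mm = 1e+08 m; rₐ = 300 Mm = 3e+08 m.
(a) a = (rₚ + rₐ) / 2 = (1e+08 + 3e+08) / 2 ≈ 2e+08 m = 200 Mm.
(b) e = (rₐ − rₚ) / (rₐ + rₚ) = (3e+08 − 1e+08) / (3e+08 + 1e+08) ≈ 0.5.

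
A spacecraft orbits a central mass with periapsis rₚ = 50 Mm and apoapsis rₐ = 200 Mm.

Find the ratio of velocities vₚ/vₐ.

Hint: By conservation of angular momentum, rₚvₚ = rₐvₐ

Convert to SI: rₚ = 50 Mm = 5e+07 m; rₐ = 200 Mm = 2e+08 m.
Conservation of angular momentum gives rₚvₚ = rₐvₐ, so vₚ/vₐ = rₐ/rₚ.
vₚ/vₐ = 2e+08 / 5e+07 ≈ 4.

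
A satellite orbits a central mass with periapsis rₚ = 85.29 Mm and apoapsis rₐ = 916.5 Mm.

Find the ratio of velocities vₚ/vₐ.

Convert to SI: rₚ = 85.29 Mm = 8.529e+07 m; rₐ = 916.5 Mm = 9.165e+08 m.
Conservation of angular momentum gives rₚvₚ = rₐvₐ, so vₚ/vₐ = rₐ/rₚ.
vₚ/vₐ = 9.165e+08 / 8.529e+07 ≈ 10.75.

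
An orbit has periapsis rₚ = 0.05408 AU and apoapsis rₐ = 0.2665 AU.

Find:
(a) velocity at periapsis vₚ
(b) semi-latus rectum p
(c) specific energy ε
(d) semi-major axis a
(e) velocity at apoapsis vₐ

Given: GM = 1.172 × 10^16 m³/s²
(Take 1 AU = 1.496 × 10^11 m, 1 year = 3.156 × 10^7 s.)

Convert to SI: rₚ = 0.05408 AU = 8.09037e+09 m; rₐ = 0.2665 AU = 3.98684e+10 m.
(a) With a = (rₚ + rₐ)/2 = 2.39794e+10 m, vₚ = √(GM (2/rₚ − 1/a)) = √(1.172e+16 · (2/8.09037e+09 − 1/2.39794e+10)) m/s ≈ 1552 m/s
(b) From a = (rₚ + rₐ)/2 = 2.39794e+10 m and e = (rₐ − rₚ)/(rₐ + rₚ) = 0.662612, p = a(1 − e²) = 2.39794e+10 · (1 − (0.662612)²) ≈ 1.345e+10 m
(c) With a = (rₚ + rₐ)/2 = 2.39794e+10 m, ε = −GM/(2a) = −1.172e+16/(2 · 2.39794e+10) J/kg ≈ -2.444e+05 J/kg
(d) a = (rₚ + rₐ)/2 = (8.09037e+09 + 3.98684e+10)/2 ≈ 2.398e+10 m
(e) With a = (rₚ + rₐ)/2 = 2.39794e+10 m, vₐ = √(GM (2/rₐ − 1/a)) = √(1.172e+16 · (2/3.98684e+10 − 1/2.39794e+10)) m/s ≈ 314.9 m/s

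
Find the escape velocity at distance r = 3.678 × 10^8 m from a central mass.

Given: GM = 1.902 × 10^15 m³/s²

Escape velocity comes from setting total energy to zero: ½v² − GM/r = 0 ⇒ v_esc = √(2GM / r).
v_esc = √(2 · 1.902e+15 / 3.678e+08) m/s ≈ 3216 m/s = 3.216 km/s.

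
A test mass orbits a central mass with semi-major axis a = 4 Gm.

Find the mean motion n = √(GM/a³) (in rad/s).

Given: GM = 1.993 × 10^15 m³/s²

Convert to SI: a = 4 Gm = 4e+09 m.
n = √(GM / a³).
n = √(1.993e+15 / (4e+09)³) rad/s ≈ 1.765e-07 rad/s.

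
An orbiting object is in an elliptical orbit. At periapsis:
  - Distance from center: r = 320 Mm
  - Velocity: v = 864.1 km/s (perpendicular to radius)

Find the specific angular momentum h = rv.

Convert to SI: r = 320 Mm = 3.2e+08 m; v = 864.1 km/s = 864100 m/s.
With v perpendicular to r, h = r · v.
h = 3.2e+08 · 864100 m²/s ≈ 2.765e+14 m²/s.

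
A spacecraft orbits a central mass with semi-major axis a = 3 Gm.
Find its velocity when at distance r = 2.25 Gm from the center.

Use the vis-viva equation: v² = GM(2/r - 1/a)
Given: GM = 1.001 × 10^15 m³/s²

Convert to SI: a = 3 Gm = 3e+09 m; r = 2.25 Gm = 2.25e+09 m.
Vis-viva: v = √(GM · (2/r − 1/a)).
2/r − 1/a = 2/2.25e+09 − 1/3e+09 = 5.55556e-10 m⁻¹.
v = √(1.001e+15 · 5.55556e-10) m/s ≈ 745.7 m/s = 745.7 m/s.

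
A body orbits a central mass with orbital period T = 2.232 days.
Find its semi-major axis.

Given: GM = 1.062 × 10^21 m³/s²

Convert to SI: T = 2.232 days = 192845 s.
Invert Kepler's third law: a = (GM · T² / (4π²))^(1/3).
Substituting T = 192845 s and GM = 1.062e+21 m³/s²:
a = (1.062e+21 · (192845)² / (4π²))^(1/3) m
a ≈ 1e+10 m = 10 Gm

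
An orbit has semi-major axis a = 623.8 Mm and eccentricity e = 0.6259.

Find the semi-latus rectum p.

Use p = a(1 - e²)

Convert to SI: a = 623.8 Mm = 6.238e+08 m.
p = a (1 − e²).
p = 6.238e+08 · (1 − (0.6259)²) = 6.238e+08 · 0.608249 ≈ 3.794e+08 m = 379.4 Mm.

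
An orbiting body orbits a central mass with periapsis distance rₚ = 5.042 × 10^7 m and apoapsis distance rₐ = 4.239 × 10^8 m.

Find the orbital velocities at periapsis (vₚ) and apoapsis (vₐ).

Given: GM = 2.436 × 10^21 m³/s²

Use the vis-viva equation v² = GM(2/r − 1/a) with a = (rₚ + rₐ)/2 = (5.042e+07 + 4.239e+08)/2 = 2.3716e+08 m.
vₚ = √(GM · (2/rₚ − 1/a)) = √(2.436e+21 · (2/5.042e+07 − 1/2.3716e+08)) m/s ≈ 9.293e+06 m/s = 9293 km/s.
vₐ = √(GM · (2/rₐ − 1/a)) = √(2.436e+21 · (2/4.239e+08 − 1/2.3716e+08)) m/s ≈ 1.105e+06 m/s = 1105 km/s.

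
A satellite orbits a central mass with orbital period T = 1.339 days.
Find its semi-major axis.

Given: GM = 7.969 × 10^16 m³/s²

Convert to SI: T = 1.339 days = 115690 s.
Invert Kepler's third law: a = (GM · T² / (4π²))^(1/3).
Substituting T = 115690 s and GM = 7.969e+16 m³/s²:
a = (7.969e+16 · (115690)² / (4π²))^(1/3) m
a ≈ 3.001e+08 m = 300.1 Mm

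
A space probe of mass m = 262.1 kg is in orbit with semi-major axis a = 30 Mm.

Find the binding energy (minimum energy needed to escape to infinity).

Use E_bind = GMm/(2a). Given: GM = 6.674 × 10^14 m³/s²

Convert to SI: a = 30 Mm = 3e+07 m.
Total orbital energy is E = −GMm/(2a); binding energy is E_bind = −E = GMm/(2a).
E_bind = 6.674e+14 · 262.1 / (2 · 3e+07) J ≈ 2.915e+09 J = 2.915 GJ.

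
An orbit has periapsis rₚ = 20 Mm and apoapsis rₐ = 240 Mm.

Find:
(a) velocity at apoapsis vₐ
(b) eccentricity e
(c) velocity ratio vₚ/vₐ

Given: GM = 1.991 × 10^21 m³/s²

Convert to SI: rₚ = 20 Mm = 2e+07 m; rₐ = 240 Mm = 2.4e+08 m.
(a) With a = (rₚ + rₐ)/2 = 1.3e+08 m, vₐ = √(GM (2/rₐ − 1/a)) = √(1.991e+21 · (2/2.4e+08 − 1/1.3e+08)) m/s ≈ 1.13e+06 m/s
(b) e = (rₐ − rₚ)/(rₐ + rₚ) = (2.4e+08 − 2e+07)/(2.4e+08 + 2e+07) ≈ 0.8462
(c) Conservation of angular momentum (rₚvₚ = rₐvₐ) gives vₚ/vₐ = rₐ/rₚ = 2.4e+08/2e+07 ≈ 12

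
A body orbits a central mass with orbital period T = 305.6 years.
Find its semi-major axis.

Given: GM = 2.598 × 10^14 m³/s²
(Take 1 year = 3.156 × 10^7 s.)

Convert to SI: T = 305.6 years = 9.64474e+09 s.
Invert Kepler's third law: a = (GM · T² / (4π²))^(1/3).
Substituting T = 9.64474e+09 s and GM = 2.598e+14 m³/s²:
a = (2.598e+14 · (9.64474e+09)² / (4π²))^(1/3) m
a ≈ 8.491e+10 m = 84.91 Gm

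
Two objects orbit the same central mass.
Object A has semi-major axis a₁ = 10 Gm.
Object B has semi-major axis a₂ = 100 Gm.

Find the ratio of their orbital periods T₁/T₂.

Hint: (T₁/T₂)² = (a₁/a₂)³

Convert to SI: a₁ = 10 Gm = 1e+10 m; a₂ = 100 Gm = 1e+11 m.
From Kepler's third law, (T₁/T₂)² = (a₁/a₂)³, so T₁/T₂ = (a₁/a₂)^(3/2).
a₁/a₂ = 1e+10 / 1e+11 = 0.1.
T₁/T₂ = (0.1)^(3/2) ≈ 0.03162.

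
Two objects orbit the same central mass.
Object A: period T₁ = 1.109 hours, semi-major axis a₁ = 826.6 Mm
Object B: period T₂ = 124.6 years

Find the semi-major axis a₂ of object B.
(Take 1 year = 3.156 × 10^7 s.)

Convert to SI: T₁ = 1.109 hours = 3992.4 s; a₁ = 826.6 Mm = 8.266e+08 m; T₂ = 124.6 years = 3.93238e+09 s.
Kepler's third law: (T₁/T₂)² = (a₁/a₂)³ ⇒ a₂ = a₁ · (T₂/T₁)^(2/3).
T₂/T₁ = 3.93238e+09 / 3992.4 = 984965.
a₂ = 8.266e+08 · (984965)^(2/3) m ≈ 8.183e+12 m = 8.183 Tm.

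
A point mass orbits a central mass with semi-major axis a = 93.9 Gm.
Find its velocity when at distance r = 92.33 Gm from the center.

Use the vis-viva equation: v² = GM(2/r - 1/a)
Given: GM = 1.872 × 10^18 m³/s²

Convert to SI: a = 93.9 Gm = 9.39e+10 m; r = 92.33 Gm = 9.233e+10 m.
Vis-viva: v = √(GM · (2/r − 1/a)).
2/r − 1/a = 2/9.233e+10 − 1/9.39e+10 = 1.10118e-11 m⁻¹.
v = √(1.872e+18 · 1.10118e-11) m/s ≈ 4540 m/s = 4.54 km/s.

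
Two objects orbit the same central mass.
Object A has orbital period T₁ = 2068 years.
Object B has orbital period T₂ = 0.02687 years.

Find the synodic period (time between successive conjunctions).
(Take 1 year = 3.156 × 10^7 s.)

Convert to SI: T₁ = 2068 years = 6.52661e+10 s; T₂ = 0.02687 years = 848017 s.
T_syn = |T₁ · T₂ / (T₁ − T₂)|.
T_syn = |6.52661e+10 · 848017 / (6.52661e+10 − 848017)| s ≈ 8.48e+05 s = 0.02687 years.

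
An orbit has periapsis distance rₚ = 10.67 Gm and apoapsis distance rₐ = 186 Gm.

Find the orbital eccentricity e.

Convert to SI: rₚ = 10.67 Gm = 1.067e+10 m; rₐ = 186 Gm = 1.86e+11 m.
e = (rₐ − rₚ) / (rₐ + rₚ).
e = (1.86e+11 − 1.067e+10) / (1.86e+11 + 1.067e+10) = 1.7533e+11 / 1.9667e+11 ≈ 0.8915.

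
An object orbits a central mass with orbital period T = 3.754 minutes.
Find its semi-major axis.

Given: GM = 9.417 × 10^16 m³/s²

Convert to SI: T = 3.754 minutes = 225.24 s.
Invert Kepler's third law: a = (GM · T² / (4π²))^(1/3).
Substituting T = 225.24 s and GM = 9.417e+16 m³/s²:
a = (9.417e+16 · (225.24)² / (4π²))^(1/3) m
a ≈ 4.946e+06 m = 4.946 Mm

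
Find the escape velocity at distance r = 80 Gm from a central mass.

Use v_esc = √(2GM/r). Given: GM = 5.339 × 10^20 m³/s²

Convert to SI: r = 80 Gm = 8e+10 m.
Escape velocity comes from setting total energy to zero: ½v² − GM/r = 0 ⇒ v_esc = √(2GM / r).
v_esc = √(2 · 5.339e+20 / 8e+10) m/s ≈ 1.155e+05 m/s = 115.5 km/s.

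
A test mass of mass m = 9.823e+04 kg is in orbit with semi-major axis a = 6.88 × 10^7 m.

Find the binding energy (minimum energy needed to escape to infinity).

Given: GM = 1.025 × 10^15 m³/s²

Total orbital energy is E = −GMm/(2a); binding energy is E_bind = −E = GMm/(2a).
E_bind = 1.025e+15 · 9.823e+04 / (2 · 6.88e+07) J ≈ 7.317e+11 J = 731.7 GJ.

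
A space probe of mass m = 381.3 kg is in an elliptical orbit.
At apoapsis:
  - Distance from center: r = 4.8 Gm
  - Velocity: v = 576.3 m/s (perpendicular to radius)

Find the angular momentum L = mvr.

Convert to SI: r = 4.8 Gm = 4.8e+09 m.
Since v is perpendicular to r, L = m · v · r.
L = 381.3 · 576.3 · 4.8e+09 kg·m²/s ≈ 1.055e+15 kg·m²/s.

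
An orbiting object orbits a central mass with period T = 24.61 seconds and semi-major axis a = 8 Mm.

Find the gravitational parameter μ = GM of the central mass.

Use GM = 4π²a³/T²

Convert to SI: a = 8 Mm = 8e+06 m.
GM = 4π² · a³ / T².
GM = 4π² · (8e+06)³ / (24.61)² m³/s² ≈ 3.337e+19 m³/s² = 3.337 × 10^19 m³/s².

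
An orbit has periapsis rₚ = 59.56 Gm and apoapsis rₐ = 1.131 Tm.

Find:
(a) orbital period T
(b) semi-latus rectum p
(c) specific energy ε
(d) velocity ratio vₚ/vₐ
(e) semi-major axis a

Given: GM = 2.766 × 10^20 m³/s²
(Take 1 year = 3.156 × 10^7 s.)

Convert to SI: rₚ = 59.56 Gm = 5.956e+10 m; rₐ = 1.131 Tm = 1.131e+12 m.
(a) With a = (rₚ + rₐ)/2 = 5.9528e+11 m, T = 2π √(a³/GM) = 2π √((5.9528e+11)³/2.766e+20) s ≈ 1.735e+08 s
(b) From a = (rₚ + rₐ)/2 = 5.9528e+11 m and e = (rₐ − rₚ)/(rₐ + rₚ) = 0.899946, p = a(1 − e²) = 5.9528e+11 · (1 − (0.899946)²) ≈ 1.132e+11 m
(c) With a = (rₚ + rₐ)/2 = 5.9528e+11 m, ε = −GM/(2a) = −2.766e+20/(2 · 5.9528e+11) J/kg ≈ -2.323e+08 J/kg
(d) Conservation of angular momentum (rₚvₚ = rₐvₐ) gives vₚ/vₐ = rₐ/rₚ = 1.131e+12/5.956e+10 ≈ 18.99
(e) a = (rₚ + rₐ)/2 = (5.956e+10 + 1.131e+12)/2 ≈ 5.953e+11 m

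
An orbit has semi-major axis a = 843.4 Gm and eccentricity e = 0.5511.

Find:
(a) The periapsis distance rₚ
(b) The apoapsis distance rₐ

Convert to SI: a = 843.4 Gm = 8.434e+11 m.
(a) rₚ = a(1 − e) = 8.434e+11 · (1 − 0.5511) = 8.434e+11 · 0.4489 ≈ 3.786e+11 m = 378.6 Gm.
(b) rₐ = a(1 + e) = 8.434e+11 · (1 + 0.5511) = 8.434e+11 · 1.5511 ≈ 1.308e+12 m = 1.308 Tm.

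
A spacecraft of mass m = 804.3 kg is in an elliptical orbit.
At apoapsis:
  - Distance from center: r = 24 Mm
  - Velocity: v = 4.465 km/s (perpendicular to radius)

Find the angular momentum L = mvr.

Convert to SI: r = 24 Mm = 2.4e+07 m; v = 4.465 km/s = 4465 m/s.
Since v is perpendicular to r, L = m · v · r.
L = 804.3 · 4465 · 2.4e+07 kg·m²/s ≈ 8.619e+13 kg·m²/s.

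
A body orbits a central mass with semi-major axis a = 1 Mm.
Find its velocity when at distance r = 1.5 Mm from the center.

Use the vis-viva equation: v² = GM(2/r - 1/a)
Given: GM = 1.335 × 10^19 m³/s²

Convert to SI: a = 1 Mm = 1e+06 m; r = 1.5 Mm = 1.5e+06 m.
Vis-viva: v = √(GM · (2/r − 1/a)).
2/r − 1/a = 2/1.5e+06 − 1/1e+06 = 3.33333e-07 m⁻¹.
v = √(1.335e+19 · 3.33333e-07) m/s ≈ 2.11e+06 m/s = 2110 km/s.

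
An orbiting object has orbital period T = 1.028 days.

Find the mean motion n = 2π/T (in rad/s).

Convert to SI: T = 1.028 days = 88819.2 s.
n = 2π / T.
n = 2π / 88819.2 s ≈ 7.074e-05 rad/s.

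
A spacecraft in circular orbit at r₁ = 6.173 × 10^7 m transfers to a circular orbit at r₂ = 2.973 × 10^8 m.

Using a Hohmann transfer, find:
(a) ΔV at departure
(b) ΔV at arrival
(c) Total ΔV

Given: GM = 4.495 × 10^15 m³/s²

Transfer semi-major axis: a_t = (r₁ + r₂)/2 = (6.173e+07 + 2.973e+08)/2 = 1.79515e+08 m.
Circular speeds: v₁ = √(GM/r₁) = 8533.29 m/s, v₂ = √(GM/r₂) = 3888.37 m/s.
Transfer speeds (vis-viva v² = GM(2/r − 1/a_t)): v₁ᵗ = 10981.6 m/s, v₂ᵗ = 2280.16 m/s.
(a) ΔV₁ = |v₁ᵗ − v₁| ≈ 2448 m/s = 2.448 km/s.
(b) ΔV₂ = |v₂ − v₂ᵗ| ≈ 1608 m/s = 1.608 km/s.
(c) ΔV_total = ΔV₁ + ΔV₂ ≈ 4056 m/s = 4.056 km/s.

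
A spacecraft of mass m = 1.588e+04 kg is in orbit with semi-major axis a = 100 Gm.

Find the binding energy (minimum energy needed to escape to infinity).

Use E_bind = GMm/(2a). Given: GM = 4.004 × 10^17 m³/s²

Convert to SI: a = 100 Gm = 1e+11 m.
Total orbital energy is E = −GMm/(2a); binding energy is E_bind = −E = GMm/(2a).
E_bind = 4.004e+17 · 1.588e+04 / (2 · 1e+11) J ≈ 3.179e+10 J = 31.79 GJ.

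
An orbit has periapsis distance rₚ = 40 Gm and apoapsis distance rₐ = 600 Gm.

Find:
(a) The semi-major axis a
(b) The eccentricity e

Convert to SI: rₚ = 40 Gm = 4e+10 m; rₐ = 600 Gm = 6e+11 m.
(a) a = (rₚ + rₐ) / 2 = (4e+10 + 6e+11) / 2 ≈ 3.2e+11 m = 320 Gm.
(b) e = (rₐ − rₚ) / (rₐ + rₚ) = (6e+11 − 4e+10) / (6e+11 + 4e+10) ≈ 0.875.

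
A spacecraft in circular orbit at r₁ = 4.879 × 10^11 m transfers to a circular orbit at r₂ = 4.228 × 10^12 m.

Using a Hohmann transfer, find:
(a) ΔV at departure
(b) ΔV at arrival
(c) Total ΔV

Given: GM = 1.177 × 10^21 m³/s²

Transfer semi-major axis: a_t = (r₁ + r₂)/2 = (4.879e+11 + 4.228e+12)/2 = 2.35795e+12 m.
Circular speeds: v₁ = √(GM/r₁) = 49116 m/s, v₂ = √(GM/r₂) = 16684.8 m/s.
Transfer speeds (vis-viva v² = GM(2/r − 1/a_t)): v₁ᵗ = 65769.3 m/s, v₂ᵗ = 7589.6 m/s.
(a) ΔV₁ = |v₁ᵗ − v₁| ≈ 1.665e+04 m/s = 16.65 km/s.
(b) ΔV₂ = |v₂ − v₂ᵗ| ≈ 9095 m/s = 9.095 km/s.
(c) ΔV_total = ΔV₁ + ΔV₂ ≈ 2.575e+04 m/s = 25.75 km/s.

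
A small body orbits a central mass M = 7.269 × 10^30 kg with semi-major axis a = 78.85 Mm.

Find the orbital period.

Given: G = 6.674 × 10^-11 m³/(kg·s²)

Convert to SI: a = 78.85 Mm = 7.885e+07 m.
GM = G · M = 6.674e-11 · 7.269e+30 = 4.85133e+20 m³/s².
Kepler's third law: T = 2π √(a³ / GM).
Substituting a = 7.885e+07 m and GM = 4.85133e+20 m³/s²:
T = 2π √((7.885e+07)³ / 4.85133e+20) s
T ≈ 199.7 s = 3.329 minutes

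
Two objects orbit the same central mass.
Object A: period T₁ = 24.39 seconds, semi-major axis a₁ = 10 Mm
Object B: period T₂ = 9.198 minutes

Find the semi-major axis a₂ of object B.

Convert to SI: a₁ = 10 Mm = 1e+07 m; T₂ = 9.198 minutes = 551.88 s.
Kepler's third law: (T₁/T₂)² = (a₁/a₂)³ ⇒ a₂ = a₁ · (T₂/T₁)^(2/3).
T₂/T₁ = 551.88 / 24.39 = 22.6273.
a₂ = 1e+07 · (22.6273)^(2/3) m ≈ 8e+07 m = 80 Mm.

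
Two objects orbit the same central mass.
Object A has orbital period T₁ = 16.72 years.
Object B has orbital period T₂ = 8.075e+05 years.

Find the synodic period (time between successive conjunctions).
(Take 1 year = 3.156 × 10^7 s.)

Convert to SI: T₁ = 16.72 years = 5.27683e+08 s; T₂ = 8.075e+05 years = 2.54847e+13 s.
T_syn = |T₁ · T₂ / (T₁ − T₂)|.
T_syn = |5.27683e+08 · 2.54847e+13 / (5.27683e+08 − 2.54847e+13)| s ≈ 5.277e+08 s = 16.72 years.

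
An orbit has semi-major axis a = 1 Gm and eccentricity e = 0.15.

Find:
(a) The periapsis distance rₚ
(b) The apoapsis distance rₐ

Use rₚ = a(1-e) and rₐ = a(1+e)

Convert to SI: a = 1 Gm = 1e+09 m.
(a) rₚ = a(1 − e) = 1e+09 · (1 − 0.15) = 1e+09 · 0.85 ≈ 8.5e+08 m = 850 Mm.
(b) rₐ = a(1 + e) = 1e+09 · (1 + 0.15) = 1e+09 · 1.15 ≈ 1.15e+09 m = 1.15 Gm.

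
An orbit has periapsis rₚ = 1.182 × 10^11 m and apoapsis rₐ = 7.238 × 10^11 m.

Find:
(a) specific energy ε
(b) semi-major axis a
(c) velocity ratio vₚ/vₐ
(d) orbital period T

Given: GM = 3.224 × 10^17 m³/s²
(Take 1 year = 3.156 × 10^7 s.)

(a) With a = (rₚ + rₐ)/2 = 4.21e+11 m, ε = −GM/(2a) = −3.224e+17/(2 · 4.21e+11) J/kg ≈ -3.829e+05 J/kg
(b) a = (rₚ + rₐ)/2 = (1.182e+11 + 7.238e+11)/2 ≈ 4.21e+11 m
(c) Conservation of angular momentum (rₚvₚ = rₐvₐ) gives vₚ/vₐ = rₐ/rₚ = 7.238e+11/1.182e+11 ≈ 6.124
(d) With a = (rₚ + rₐ)/2 = 4.21e+11 m, T = 2π √(a³/GM) = 2π √((4.21e+11)³/3.224e+17) s ≈ 3.023e+09 s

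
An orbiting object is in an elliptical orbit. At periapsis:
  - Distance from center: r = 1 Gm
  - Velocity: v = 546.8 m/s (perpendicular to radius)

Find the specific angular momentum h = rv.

Convert to SI: r = 1 Gm = 1e+09 m.
With v perpendicular to r, h = r · v.
h = 1e+09 · 546.8 m²/s ≈ 5.468e+11 m²/s.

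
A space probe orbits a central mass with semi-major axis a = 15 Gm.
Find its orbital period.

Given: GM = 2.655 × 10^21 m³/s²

Convert to SI: a = 15 Gm = 1.5e+10 m.
Kepler's third law: T = 2π √(a³ / GM).
Substituting a = 1.5e+10 m and GM = 2.655e+21 m³/s²:
T = 2π √((1.5e+10)³ / 2.655e+21) s
T ≈ 2.24e+05 s = 2.593 days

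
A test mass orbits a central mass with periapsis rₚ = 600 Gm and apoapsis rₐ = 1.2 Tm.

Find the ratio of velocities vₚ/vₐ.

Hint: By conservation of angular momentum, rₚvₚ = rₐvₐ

Convert to SI: rₚ = 600 Gm = 6e+11 m; rₐ = 1.2 Tm = 1.2e+12 m.
Conservation of angular momentum gives rₚvₚ = rₐvₐ, so vₚ/vₐ = rₐ/rₚ.
vₚ/vₐ = 1.2e+12 / 6e+11 ≈ 2.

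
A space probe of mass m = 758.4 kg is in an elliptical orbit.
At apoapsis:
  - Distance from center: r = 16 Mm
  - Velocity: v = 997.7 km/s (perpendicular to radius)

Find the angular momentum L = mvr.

Convert to SI: r = 16 Mm = 1.6e+07 m; v = 997.7 km/s = 997700 m/s.
Since v is perpendicular to r, L = m · v · r.
L = 758.4 · 997700 · 1.6e+07 kg·m²/s ≈ 1.211e+16 kg·m²/s.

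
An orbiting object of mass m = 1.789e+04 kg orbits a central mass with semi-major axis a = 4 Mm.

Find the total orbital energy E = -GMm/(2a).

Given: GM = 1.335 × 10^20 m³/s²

Convert to SI: a = 4 Mm = 4e+06 m.
E = −GMm / (2a).
E = −1.335e+20 · 1.789e+04 / (2 · 4e+06) J ≈ -2.985e+17 J = -298.5 PJ.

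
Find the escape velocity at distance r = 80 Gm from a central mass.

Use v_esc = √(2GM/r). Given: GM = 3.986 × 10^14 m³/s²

Convert to SI: r = 80 Gm = 8e+10 m.
Escape velocity comes from setting total energy to zero: ½v² − GM/r = 0 ⇒ v_esc = √(2GM / r).
v_esc = √(2 · 3.986e+14 / 8e+10) m/s ≈ 99.82 m/s = 99.82 m/s.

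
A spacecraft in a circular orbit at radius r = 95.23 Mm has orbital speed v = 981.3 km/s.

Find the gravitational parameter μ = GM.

Convert to SI: r = 95.23 Mm = 9.523e+07 m; v = 981.3 km/s = 981300 m/s.
For a circular orbit v² = GM/r, so GM = v² · r.
GM = (981300)² · 9.523e+07 m³/s² ≈ 9.17e+19 m³/s² = 9.17 × 10^19 m³/s².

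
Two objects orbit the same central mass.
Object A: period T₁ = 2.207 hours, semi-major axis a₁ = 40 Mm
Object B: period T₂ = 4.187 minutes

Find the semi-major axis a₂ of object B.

Convert to SI: T₁ = 2.207 hours = 7945.2 s; a₁ = 40 Mm = 4e+07 m; T₂ = 4.187 minutes = 251.22 s.
Kepler's third law: (T₁/T₂)² = (a₁/a₂)³ ⇒ a₂ = a₁ · (T₂/T₁)^(2/3).
T₂/T₁ = 251.22 / 7945.2 = 0.0316191.
a₂ = 4e+07 · (0.0316191)^(2/3) m ≈ 4e+06 m = 4 Mm.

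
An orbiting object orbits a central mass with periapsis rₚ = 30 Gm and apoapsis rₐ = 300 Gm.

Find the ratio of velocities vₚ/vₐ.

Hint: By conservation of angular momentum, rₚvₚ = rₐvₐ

Convert to SI: rₚ = 30 Gm = 3e+10 m; rₐ = 300 Gm = 3e+11 m.
Conservation of angular momentum gives rₚvₚ = rₐvₐ, so vₚ/vₐ = rₐ/rₚ.
vₚ/vₐ = 3e+11 / 3e+10 ≈ 10.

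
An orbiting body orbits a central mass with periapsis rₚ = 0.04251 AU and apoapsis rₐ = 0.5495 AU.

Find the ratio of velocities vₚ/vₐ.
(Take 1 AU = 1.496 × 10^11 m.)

Convert to SI: rₚ = 0.04251 AU = 6.3595e+09 m; rₐ = 0.5495 AU = 8.22052e+10 m.
Conservation of angular momentum gives rₚvₚ = rₐvₐ, so vₚ/vₐ = rₐ/rₚ.
vₚ/vₐ = 8.22052e+10 / 6.3595e+09 ≈ 12.93.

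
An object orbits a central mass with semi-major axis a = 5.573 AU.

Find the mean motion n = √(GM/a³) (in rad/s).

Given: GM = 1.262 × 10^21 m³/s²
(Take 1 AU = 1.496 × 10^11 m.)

Convert to SI: a = 5.573 AU = 8.33721e+11 m.
n = √(GM / a³).
n = √(1.262e+21 / (8.33721e+11)³) rad/s ≈ 4.667e-08 rad/s.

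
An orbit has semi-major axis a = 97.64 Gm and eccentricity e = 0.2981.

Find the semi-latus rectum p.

Convert to SI: a = 97.64 Gm = 9.764e+10 m.
p = a (1 − e²).
p = 9.764e+10 · (1 − (0.2981)²) = 9.764e+10 · 0.911136 ≈ 8.896e+10 m = 88.96 Gm.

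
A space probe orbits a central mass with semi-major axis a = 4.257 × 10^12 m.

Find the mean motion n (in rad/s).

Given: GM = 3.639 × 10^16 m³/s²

n = √(GM / a³).
n = √(3.639e+16 / (4.257e+12)³) rad/s ≈ 2.172e-11 rad/s.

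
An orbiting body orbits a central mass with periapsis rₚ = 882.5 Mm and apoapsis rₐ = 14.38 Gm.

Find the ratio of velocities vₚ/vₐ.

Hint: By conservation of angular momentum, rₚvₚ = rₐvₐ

Convert to SI: rₚ = 882.5 Mm = 8.825e+08 m; rₐ = 14.38 Gm = 1.438e+10 m.
Conservation of angular momentum gives rₚvₚ = rₐvₐ, so vₚ/vₐ = rₐ/rₚ.
vₚ/vₐ = 1.438e+10 / 8.825e+08 ≈ 16.29.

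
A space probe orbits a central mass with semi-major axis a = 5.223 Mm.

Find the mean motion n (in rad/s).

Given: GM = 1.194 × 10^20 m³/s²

Convert to SI: a = 5.223 Mm = 5.223e+06 m.
n = √(GM / a³).
n = √(1.194e+20 / (5.223e+06)³) rad/s ≈ 0.9154 rad/s.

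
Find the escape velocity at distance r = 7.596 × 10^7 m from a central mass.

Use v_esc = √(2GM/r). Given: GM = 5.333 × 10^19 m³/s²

Escape velocity comes from setting total energy to zero: ½v² − GM/r = 0 ⇒ v_esc = √(2GM / r).
v_esc = √(2 · 5.333e+19 / 7.596e+07) m/s ≈ 1.185e+06 m/s = 1185 km/s.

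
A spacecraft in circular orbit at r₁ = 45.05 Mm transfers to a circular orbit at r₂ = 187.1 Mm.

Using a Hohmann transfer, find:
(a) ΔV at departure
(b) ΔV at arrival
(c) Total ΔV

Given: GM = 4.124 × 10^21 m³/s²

Convert to SI: r₁ = 45.05 Mm = 4.505e+07 m; r₂ = 187.1 Mm = 1.871e+08 m.
Transfer semi-major axis: a_t = (r₁ + r₂)/2 = (4.505e+07 + 1.871e+08)/2 = 1.16075e+08 m.
Circular speeds: v₁ = √(GM/r₁) = 9.5678e+06 m/s, v₂ = √(GM/r₂) = 4.69486e+06 m/s.
Transfer speeds (vis-viva v² = GM(2/r − 1/a_t)): v₁ᵗ = 1.21473e+07 m/s, v₂ᵗ = 2.92483e+06 m/s.
(a) ΔV₁ = |v₁ᵗ − v₁| ≈ 2.579e+06 m/s = 2579 km/s.
(b) ΔV₂ = |v₂ − v₂ᵗ| ≈ 1.77e+06 m/s = 1770 km/s.
(c) ΔV_total = ΔV₁ + ΔV₂ ≈ 4.35e+06 m/s = 4350 km/s.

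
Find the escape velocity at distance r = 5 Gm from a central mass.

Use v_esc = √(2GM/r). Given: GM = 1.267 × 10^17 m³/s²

Convert to SI: r = 5 Gm = 5e+09 m.
Escape velocity comes from setting total energy to zero: ½v² − GM/r = 0 ⇒ v_esc = √(2GM / r).
v_esc = √(2 · 1.267e+17 / 5e+09) m/s ≈ 7119 m/s = 7.119 km/s.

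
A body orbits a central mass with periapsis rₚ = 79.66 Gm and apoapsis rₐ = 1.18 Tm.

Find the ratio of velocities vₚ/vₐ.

Convert to SI: rₚ = 79.66 Gm = 7.966e+10 m; rₐ = 1.18 Tm = 1.18e+12 m.
Conservation of angular momentum gives rₚvₚ = rₐvₐ, so vₚ/vₐ = rₐ/rₚ.
vₚ/vₐ = 1.18e+12 / 7.966e+10 ≈ 14.81.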